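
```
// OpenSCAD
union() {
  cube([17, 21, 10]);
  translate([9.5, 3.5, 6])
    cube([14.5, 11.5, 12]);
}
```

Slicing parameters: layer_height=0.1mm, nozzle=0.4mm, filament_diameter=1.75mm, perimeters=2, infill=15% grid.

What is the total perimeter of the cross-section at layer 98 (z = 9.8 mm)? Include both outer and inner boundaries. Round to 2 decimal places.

At z = 9.8 mm: the cube is present — its section is the full 17×21 rectangle (perimeter 76.00 mm); the cube at (9.5, 3.5) (footprint 14.5×11.5) is included at this height (perimeter 52.00 mm); Taking the union: the regions partially overlap (shared area 86.25 mm²), so the edge portions inside another operand are dropped and the merged outline is re-measured after clipping — boundary = 90.00 mm. Overall, the cross-section is a single solid region. Total boundary length (outer) = 90.00 mm.

90.00 mm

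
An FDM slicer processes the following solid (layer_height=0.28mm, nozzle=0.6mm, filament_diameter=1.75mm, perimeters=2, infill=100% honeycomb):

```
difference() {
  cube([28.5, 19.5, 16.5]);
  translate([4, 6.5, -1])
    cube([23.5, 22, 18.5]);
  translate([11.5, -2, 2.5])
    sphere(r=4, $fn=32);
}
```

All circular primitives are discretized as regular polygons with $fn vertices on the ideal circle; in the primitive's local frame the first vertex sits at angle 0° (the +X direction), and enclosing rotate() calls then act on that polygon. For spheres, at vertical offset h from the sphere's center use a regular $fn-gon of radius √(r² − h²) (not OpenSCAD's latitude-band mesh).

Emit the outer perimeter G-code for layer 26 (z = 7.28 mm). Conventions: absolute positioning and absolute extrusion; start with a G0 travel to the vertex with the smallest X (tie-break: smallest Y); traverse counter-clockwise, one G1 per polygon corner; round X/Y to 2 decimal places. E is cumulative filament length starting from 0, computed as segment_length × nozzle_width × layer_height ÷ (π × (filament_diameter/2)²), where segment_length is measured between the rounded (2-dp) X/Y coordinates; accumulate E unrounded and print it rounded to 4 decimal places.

At z = 7.28 mm: the cube (footprint 28.5×19.5) is included at this height; the 23.5×22 cube at (4, 6.5) contributes its full rectangle; the sphere at (11.5, -2) is absent (|z−center|=4.780 > r=4); After the difference (first − rest): starting from the 28.5×19.5 cube, the 23.5×22 cube at (4, 6.5) partially overlaps it — only the 305.50 mm² overlap (of its 517.00 mm²) is removed, clipping the outline — 1 connected region. The outline is a single polygon with 8 vertices. Extrusion per mm of travel: 0.6 × 0.28 / (π × 0.875²) = 0.069846. Accumulating E over each segment gives final E = 8.5212.

G0 X0.00 Y0.00 Z7.28
G1 X28.50 Y0.00 E1.9906
G1 X28.50 Y19.50 E3.3526
G1 X27.50 Y19.50 E3.4225
G1 X27.50 Y6.50 E4.3305
G1 X4.00 Y6.50 E5.9719
G1 X4.00 Y19.50 E6.8799
G1 X0.00 Y19.50 E7.1592
G1 X0.00 Y0.00 E8.5212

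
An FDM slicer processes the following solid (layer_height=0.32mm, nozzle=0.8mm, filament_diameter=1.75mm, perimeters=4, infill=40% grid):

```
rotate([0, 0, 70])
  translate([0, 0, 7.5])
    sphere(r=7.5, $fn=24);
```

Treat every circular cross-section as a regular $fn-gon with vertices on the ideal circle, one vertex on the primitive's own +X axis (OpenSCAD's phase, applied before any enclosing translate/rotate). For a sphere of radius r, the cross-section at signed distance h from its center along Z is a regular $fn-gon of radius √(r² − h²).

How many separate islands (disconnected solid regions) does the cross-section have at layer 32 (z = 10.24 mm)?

1

At z = 10.24 mm: the sphere: section is a regular 24-gon, circumradius = √(r²−h²) = √(7.5²−2.74²) = 6.982; (whole slice rotated 70° about Z — lengths, areas and connectivity unchanged). Overall, the cross-section is a single solid region. Island count = 1.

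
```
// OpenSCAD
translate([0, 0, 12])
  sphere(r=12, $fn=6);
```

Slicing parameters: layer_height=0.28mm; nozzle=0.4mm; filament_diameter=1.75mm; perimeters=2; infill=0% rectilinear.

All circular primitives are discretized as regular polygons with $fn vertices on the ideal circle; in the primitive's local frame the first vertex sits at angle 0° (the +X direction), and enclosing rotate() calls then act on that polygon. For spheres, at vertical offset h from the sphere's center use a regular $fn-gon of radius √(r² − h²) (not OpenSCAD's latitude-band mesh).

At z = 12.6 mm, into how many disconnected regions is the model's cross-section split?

At z = 12.6 mm: the r=12 sphere contributes a regular 6-gon of circumradius √(12²−0.6²) = 11.985. The result has 1 disconnected region.

1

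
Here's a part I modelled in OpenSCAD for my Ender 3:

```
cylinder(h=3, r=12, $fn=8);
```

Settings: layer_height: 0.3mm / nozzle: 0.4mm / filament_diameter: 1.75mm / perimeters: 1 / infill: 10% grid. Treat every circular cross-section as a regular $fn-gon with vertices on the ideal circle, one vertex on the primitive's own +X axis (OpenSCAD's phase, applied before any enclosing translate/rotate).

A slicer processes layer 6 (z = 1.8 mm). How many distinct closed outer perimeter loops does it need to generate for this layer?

1

At z = 1.8 mm: the cylinder: section is a regular 8-gon, circumradius r=12. The result has 1 disconnected region.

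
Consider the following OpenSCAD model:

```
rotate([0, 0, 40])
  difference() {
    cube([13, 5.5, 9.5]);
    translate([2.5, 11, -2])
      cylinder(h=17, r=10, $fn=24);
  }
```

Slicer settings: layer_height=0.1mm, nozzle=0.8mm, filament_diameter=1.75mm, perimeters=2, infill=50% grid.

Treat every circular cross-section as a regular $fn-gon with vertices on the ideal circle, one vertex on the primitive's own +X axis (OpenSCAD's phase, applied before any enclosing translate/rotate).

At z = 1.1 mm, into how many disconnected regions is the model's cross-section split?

1

At z = 1.1 mm: the 13×5.5 cube contributes its full rectangle; the r=10 cylinder at (2.5, 11) contributes a regular 24-gon of circumradius 10; Taking the first minus the rest: starting from the 13×5.5 cube, the r=10 cylinder at (2.5, 11) partially overlaps it — only the 36.72 mm² overlap (of its 310.58 mm²) is removed, clipping the outline — 1 connected region; (rotated 40° about Z; rotation is an isometry so areas/perimeters/island counts are preserved). The result has 1 disconnected region.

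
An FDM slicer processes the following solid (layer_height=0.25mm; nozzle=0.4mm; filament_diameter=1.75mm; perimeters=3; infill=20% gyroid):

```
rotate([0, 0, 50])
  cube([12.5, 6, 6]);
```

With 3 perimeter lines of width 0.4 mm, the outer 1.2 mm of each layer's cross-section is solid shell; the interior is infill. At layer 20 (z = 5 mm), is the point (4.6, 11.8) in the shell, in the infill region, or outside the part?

shell

At z = 5 mm: the cube (footprint 12.5×6) is included at this height; (rotated 50° about Z; rotation is an isometry so areas/perimeters/island counts are preserved). Overall, the cross-section is a single solid region. Undo the 50° rotation: the query point maps to (11.996, 4.061) in the un-rotated model frame. The nearest boundary edge runs (12.50, 0.00)→(12.50, 6.00); distance from the point to it = 0.50 mm. The point is inside the cross-section, 0.50 mm from the nearest boundary — within the 1.2 mm shell band (3 × 0.4).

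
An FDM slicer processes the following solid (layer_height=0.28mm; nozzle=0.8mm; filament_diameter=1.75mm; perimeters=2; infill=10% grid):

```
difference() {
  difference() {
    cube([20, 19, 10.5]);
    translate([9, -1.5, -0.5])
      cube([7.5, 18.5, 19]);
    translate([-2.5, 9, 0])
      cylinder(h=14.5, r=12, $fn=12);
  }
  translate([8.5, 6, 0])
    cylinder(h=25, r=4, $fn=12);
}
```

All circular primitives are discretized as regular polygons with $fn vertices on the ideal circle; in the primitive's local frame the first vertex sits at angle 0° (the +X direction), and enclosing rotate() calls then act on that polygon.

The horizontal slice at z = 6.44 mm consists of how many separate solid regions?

At z = 6.44 mm: the 20×19 cube contributes its full rectangle; the 7.5×18.5 cube at (9, -1.5) contributes its full rectangle; the r=12 cylinder at (-2.5, 9) contributes a regular 12-gon of circumradius 12; Subtracting the remaining from the first: starting from the 20×19 cube, the 7.5×18.5 cube at (9, -1.5) partially overlaps it — only the 127.50 mm² overlap (of its 138.75 mm²) is removed, clipping the outline; the r=12 cylinder at (-2.5, 9) partially overlaps it — only the 146.17 mm² overlap (of its 432.00 mm²) is removed, clipping the outline — 2 connected regions; the r=4 cylinder at (8.5, 6) gives a regular 12-gon of circumradius 4 (constant along its height); Subtracting the remaining from the first: starting from that combined region, the r=4 cylinder at (8.5, 6) partially overlaps it — only the 3.59 mm² overlap (of its 48.00 mm²) is removed, clipping the outline — 2 connected regions. The result has 2 disconnected regions.

2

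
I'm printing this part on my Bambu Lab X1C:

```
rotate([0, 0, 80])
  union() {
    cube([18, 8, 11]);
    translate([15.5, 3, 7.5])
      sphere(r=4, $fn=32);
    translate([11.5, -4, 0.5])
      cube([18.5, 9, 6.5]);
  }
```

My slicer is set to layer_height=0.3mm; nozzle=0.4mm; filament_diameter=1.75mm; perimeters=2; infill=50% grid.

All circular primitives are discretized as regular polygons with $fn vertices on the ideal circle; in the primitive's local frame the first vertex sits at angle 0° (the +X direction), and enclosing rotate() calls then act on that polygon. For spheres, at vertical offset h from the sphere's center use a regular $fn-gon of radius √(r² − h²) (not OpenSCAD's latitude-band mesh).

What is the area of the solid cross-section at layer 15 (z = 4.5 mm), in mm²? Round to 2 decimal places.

278.00 mm²

At z = 4.5 mm: the 18×8 cube contributes its full rectangle (area 144.00 mm²); the sphere at (15.5, 3): section is a regular 32-gon, circumradius = √(r²−h²) = √(4²−3²) = 2.646 (area = (32/2)·2.646²·sin(360°/32) = 21.85 mm²); the cube at (11.5, -4) is present — its section is the full 18.5×9 rectangle (area 166.50 mm²); Combining (union): the regions partially overlap — summed areas 332.35 mm² minus the doubly-counted overlap 54.35 mm² gives 278.00 mm² — area = 278.00 mm²; (whole slice rotated 80° about Z — lengths, areas and connectivity unchanged). Overall, the cross-section is a single solid region. Net area = 278.00 mm².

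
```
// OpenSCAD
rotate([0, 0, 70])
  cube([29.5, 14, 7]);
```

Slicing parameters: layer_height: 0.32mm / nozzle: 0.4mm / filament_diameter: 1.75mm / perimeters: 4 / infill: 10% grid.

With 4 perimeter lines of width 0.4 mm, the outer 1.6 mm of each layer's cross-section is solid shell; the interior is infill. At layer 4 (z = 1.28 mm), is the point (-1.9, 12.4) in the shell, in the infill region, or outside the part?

At z = 1.28 mm: the cube (footprint 29.5×14) is included at this height; (rotated 70° about Z; rotation is an isometry so areas/perimeters/island counts are preserved). Overall, the cross-section is a single solid region. Undo the 70° rotation: the query point maps to (11.002, 6.026) in the un-rotated model frame. The nearest boundary edge runs (0.00, 0.00)→(29.50, 0.00); distance from the point to it = 6.03 mm. The point is inside the cross-section and 6.03 mm from the nearest boundary — more than the 1.6 mm shell width (4 × 0.4), so it's in the infill interior.

infill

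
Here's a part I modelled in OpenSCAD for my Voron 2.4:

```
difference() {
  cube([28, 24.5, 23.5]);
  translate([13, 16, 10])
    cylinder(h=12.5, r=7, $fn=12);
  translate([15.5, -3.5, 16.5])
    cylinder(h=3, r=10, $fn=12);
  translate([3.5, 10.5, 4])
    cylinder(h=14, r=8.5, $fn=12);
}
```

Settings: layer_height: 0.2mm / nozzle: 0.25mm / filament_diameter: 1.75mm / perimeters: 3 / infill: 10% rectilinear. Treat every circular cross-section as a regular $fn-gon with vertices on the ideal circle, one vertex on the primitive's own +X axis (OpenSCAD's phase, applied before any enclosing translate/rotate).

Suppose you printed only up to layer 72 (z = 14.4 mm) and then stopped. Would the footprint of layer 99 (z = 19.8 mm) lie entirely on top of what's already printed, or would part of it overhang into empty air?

Compare the two slices. At z = 14.4: the cube is present — its section is the full 28×24.5 rectangle (area 686.00 mm²); the r=7 cylinder at (13, 16) contributes a regular 12-gon of circumradius 7 (area = (12/2)·7.000²·sin(360°/12) = 147.00 mm²); the cylinder at (15.5, -3.5) does not reach this height (z outside [16.5, 19.5]); the r=8.5 cylinder at (3.5, 10.5) gives a regular 12-gon of circumradius 8.5 (constant along its height) (area = (12/2)·8.500²·sin(360°/12) = 216.75 mm²); Taking the first minus the rest: starting from the 28×24.5 cube (686.00 mm²), the r=7 cylinder at (13, 16) lies wholly inside it (removes its full 147.00 mm² and its 43.48 mm outline becomes a hole wall); the r=8.5 cylinder at (3.5, 10.5) partially overlaps it — only the 134.80 mm² overlap (of its 216.75 mm²) is removed, clipping the outline — area = 404.20 mm². At z = 19.8: the cube (footprint 28×24.5) is included at this height (area 686.00 mm²); the r=7 cylinder at (13, 16) gives a regular 12-gon of circumradius 7 (constant along its height) (area = (12/2)·7.000²·sin(360°/12) = 147.00 mm²); the cylinder at (15.5, -3.5) is not intersected at this z (z outside [16.5, 19.5]); the cylinder at (3.5, 10.5) is not intersected at this z (z outside [4, 18]); After the difference (first − rest): starting from the 28×24.5 cube (686.00 mm²), the r=7 cylinder at (13, 16) lies wholly inside it (removes its full 147.00 mm² and its 43.48 mm outline becomes a hole wall) — area = 539.00 mm². Checking containment: at z = 19.8 the cross-section extends beyond the z = 14.4 cross-section by about 134.80 mm².

part overhangs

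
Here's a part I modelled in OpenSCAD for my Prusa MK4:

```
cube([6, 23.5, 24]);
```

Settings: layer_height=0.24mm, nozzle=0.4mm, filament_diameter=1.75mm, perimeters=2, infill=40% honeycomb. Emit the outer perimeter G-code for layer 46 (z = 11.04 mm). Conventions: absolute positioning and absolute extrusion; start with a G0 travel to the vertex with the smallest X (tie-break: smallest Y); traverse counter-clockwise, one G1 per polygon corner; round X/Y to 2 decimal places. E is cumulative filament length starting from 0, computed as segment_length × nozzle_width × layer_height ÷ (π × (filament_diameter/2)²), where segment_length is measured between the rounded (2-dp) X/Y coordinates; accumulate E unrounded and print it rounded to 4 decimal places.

At z = 11.04 mm: the cube is present — its section is the full 6×23.5 rectangle. The outline is a single polygon with 4 vertices. Extrusion per mm of travel: 0.4 × 0.24 / (π × 0.875²) = 0.039912. Accumulating E over each segment gives final E = 2.3548.

G0 X0.00 Y0.00 Z11.04
G1 X6.00 Y0.00 E0.2395
G1 X6.00 Y23.50 E1.1774
G1 X0.00 Y23.50 E1.4169
G1 X0.00 Y0.00 E2.3548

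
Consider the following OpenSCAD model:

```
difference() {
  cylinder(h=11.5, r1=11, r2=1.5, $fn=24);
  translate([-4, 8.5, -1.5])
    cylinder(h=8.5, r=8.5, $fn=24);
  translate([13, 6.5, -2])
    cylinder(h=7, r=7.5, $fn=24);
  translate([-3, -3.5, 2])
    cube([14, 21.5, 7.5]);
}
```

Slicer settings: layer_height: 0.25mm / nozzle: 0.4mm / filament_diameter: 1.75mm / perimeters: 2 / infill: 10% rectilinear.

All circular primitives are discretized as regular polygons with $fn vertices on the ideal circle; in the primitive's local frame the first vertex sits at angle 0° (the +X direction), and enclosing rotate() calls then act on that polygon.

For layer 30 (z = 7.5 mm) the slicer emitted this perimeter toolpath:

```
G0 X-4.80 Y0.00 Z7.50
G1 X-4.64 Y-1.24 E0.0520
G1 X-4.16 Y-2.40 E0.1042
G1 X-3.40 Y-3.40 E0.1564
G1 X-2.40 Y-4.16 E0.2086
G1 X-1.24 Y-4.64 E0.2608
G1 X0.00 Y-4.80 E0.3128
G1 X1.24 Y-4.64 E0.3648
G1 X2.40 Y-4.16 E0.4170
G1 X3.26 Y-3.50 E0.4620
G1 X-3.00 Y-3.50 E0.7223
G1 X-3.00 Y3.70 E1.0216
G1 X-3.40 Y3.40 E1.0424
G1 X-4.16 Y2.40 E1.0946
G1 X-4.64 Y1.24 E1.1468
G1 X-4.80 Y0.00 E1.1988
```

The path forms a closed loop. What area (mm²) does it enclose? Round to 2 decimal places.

Apply the shoelace formula to the sequence of (X, Y) vertices; enclosed area = 14.85 mm².

14.85 mm²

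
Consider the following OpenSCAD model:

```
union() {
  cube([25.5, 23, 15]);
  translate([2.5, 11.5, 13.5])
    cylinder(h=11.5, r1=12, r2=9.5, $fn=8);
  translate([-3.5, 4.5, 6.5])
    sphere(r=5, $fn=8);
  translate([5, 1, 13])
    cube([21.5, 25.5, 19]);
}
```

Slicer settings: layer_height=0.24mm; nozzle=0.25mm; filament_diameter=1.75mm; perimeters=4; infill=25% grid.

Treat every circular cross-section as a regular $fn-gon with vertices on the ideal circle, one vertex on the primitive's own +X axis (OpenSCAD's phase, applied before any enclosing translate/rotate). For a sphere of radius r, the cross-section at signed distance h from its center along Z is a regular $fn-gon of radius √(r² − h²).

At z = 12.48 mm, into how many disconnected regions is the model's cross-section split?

At z = 12.48 mm: the 25.5×23 cube contributes its full rectangle; the cone at (2.5, 11.5) does not reach this height (z outside [13.5, 25]); the sphere at (-3.5, 4.5) does not reach this height (|z−center|=5.980 > r=5); the cube at (5, 1) is absent (z outside [13, 32]); Combining (union): only the 25.5×23 cube is present, so the union is just that shape — 1 connected region. The result has 1 disconnected region.

1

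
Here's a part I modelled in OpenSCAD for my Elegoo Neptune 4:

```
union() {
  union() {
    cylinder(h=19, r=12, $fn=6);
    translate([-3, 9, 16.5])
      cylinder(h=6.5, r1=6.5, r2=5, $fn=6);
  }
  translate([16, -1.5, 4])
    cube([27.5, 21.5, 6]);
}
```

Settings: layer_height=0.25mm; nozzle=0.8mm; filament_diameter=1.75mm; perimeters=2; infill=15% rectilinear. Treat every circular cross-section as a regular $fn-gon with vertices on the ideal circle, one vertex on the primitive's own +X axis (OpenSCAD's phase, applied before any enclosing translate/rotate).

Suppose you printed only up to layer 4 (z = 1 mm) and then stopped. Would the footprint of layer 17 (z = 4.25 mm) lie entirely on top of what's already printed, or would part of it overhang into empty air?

part overhangs

Compare the two slices. At z = 1: the r=12 cylinder contributes a regular 6-gon of circumradius 12 (area = (6/2)·12.000²·sin(360°/6) = 374.12 mm²); the cone at (-3, 9) is not intersected at this z (z outside [16.5, 23]); Taking the union: only the r=12 cylinder is present, so the union is just that shape — area = 374.12 mm²; the cube at (16, -1.5) is absent (z outside [4, 10]); Merging all regions: only the result so far is present, so the union is just that shape — area = 374.12 mm². At z = 4.25: the r=12 cylinder contributes a regular 6-gon of circumradius 12 (area = (6/2)·12.000²·sin(360°/6) = 374.12 mm²); the cone at (-3, 9) is not intersected at this z (z outside [16.5, 23]); Combining (union): only the r=12 cylinder is present, so the union is just that shape — area = 374.12 mm²; the cube at (16, -1.5) (footprint 27.5×21.5) is included at this height (area 591.25 mm²); Taking the union: the 2 present regions are separate (no shared area or edge), so areas and boundary lengths simply add and each stays a separate island — area = 965.37 mm². Checking containment: at z = 4.25 the cross-section extends beyond the z = 1 cross-section by about 591.25 mm².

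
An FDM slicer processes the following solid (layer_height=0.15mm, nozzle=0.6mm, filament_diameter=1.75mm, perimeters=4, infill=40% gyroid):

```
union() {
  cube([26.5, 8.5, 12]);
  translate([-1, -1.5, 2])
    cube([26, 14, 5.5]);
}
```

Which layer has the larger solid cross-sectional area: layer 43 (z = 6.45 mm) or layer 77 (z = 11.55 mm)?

layer 43 (z = 6.45 mm)

Layer 43 (z = 6.45): the cube (footprint 26.5×8.5) is included at this height (area 225.25 mm²); the cube at (-1, -1.5) (footprint 26×14) is included at this height (area 364.00 mm²); Taking the union: the regions partially overlap — summed areas 589.25 mm² minus the doubly-counted overlap 212.50 mm² gives 376.75 mm² — area = 376.75 mm². So its area = 376.75 mm². Layer 77 (z = 11.55): the 26.5×8.5 cube contributes its full rectangle (area 225.25 mm²); the cube at (-1, -1.5) does not reach this height (z outside [2, 7.5]); Taking the union: only the 26.5×8.5 cube is present, so the union is just that shape — area = 225.25 mm². So its area = 225.25 mm². Layer 43 is larger (376.75 vs 225.25 mm²).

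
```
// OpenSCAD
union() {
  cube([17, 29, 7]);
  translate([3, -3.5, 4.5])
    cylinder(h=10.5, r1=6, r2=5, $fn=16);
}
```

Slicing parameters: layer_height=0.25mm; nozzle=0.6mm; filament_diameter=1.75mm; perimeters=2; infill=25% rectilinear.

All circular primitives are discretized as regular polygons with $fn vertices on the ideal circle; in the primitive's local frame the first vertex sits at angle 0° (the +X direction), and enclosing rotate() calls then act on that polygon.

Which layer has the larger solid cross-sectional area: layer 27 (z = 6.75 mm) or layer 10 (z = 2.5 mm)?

layer 27 (z = 6.75 mm)

Layer 27 (z = 6.75): the 17×29 cube contributes its full rectangle (area 493.00 mm²); the cone at (3, -3.5) (r1=6→r2=5) has section circumradius 5.786 here — a regular 16-gon (area = (16/2)·5.786²·sin(360°/16) = 102.48 mm²); Combining (union): the regions partially overlap — summed areas 595.48 mm² minus the doubly-counted overlap 12.79 mm² gives 582.69 mm² — area = 582.69 mm². So its area = 582.69 mm². Layer 10 (z = 2.5): the cube (footprint 17×29) is included at this height (area 493.00 mm²); the cone at (3, -3.5) is not intersected at this z (z outside [4.5, 15]); Combining (union): only the 17×29 cube is present, so the union is just that shape — area = 493.00 mm². So its area = 493.00 mm². Layer 27 is larger (582.69 vs 493.00 mm²).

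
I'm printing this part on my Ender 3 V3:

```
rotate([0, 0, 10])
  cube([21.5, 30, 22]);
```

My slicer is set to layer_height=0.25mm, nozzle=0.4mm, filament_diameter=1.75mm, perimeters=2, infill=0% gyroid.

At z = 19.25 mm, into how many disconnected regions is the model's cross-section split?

1

At z = 19.25 mm: the 21.5×30 cube contributes its full rectangle; (whole slice rotated 10° about Z — lengths, areas and connectivity unchanged). The result has 1 disconnected region.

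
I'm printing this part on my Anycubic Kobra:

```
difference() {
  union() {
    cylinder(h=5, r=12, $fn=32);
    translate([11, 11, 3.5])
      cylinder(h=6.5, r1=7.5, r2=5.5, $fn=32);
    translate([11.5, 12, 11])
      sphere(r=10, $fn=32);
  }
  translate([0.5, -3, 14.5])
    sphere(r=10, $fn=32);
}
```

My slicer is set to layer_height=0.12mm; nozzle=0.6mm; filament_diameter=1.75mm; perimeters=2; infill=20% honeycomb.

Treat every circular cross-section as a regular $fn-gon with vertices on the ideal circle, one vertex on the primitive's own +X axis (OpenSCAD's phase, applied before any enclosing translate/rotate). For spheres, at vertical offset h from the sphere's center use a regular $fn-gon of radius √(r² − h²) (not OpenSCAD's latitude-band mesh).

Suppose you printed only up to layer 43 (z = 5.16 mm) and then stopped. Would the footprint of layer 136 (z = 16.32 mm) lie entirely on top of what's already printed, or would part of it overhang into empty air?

Compare the two slices. At z = 5.16: the cylinder does not reach this height (z outside [0, 5]); the cone at (11, 11): at t=0.255 of its height the radius interpolates to r₁+(r₂−r₁)t = 6.989, giving a regular 32-gon of that circumradius (area = (32/2)·6.989²·sin(360°/32) = 152.48 mm²); the r=10 sphere at (11.5, 12) contributes a regular 32-gon of circumradius √(10²−5.84²) = 8.118 (area = (32/2)·8.118²·sin(360°/32) = 205.69 mm²); Combining (union): the cone at (11, 11) lies entirely inside the r=10 sphere at (11.5, 12), so the union is just the r=10 sphere at (11.5, 12) — area = 205.69 mm²; the r=10 sphere at (0.5, -3) slices to a regular 32-gon of circumradius 3.573 (√(r²−h²) with h=9.34 from center) (area = (32/2)·3.573²·sin(360°/32) = 39.84 mm²); Subtracting the remaining from the first: starting from that combined region (205.69 mm²), the r=10 sphere at (0.5, -3) misses the remaining region (no effect) — area = 205.69 mm². At z = 16.32: the cylinder is not intersected at this z (z outside [0, 5]); the cone at (11, 11) does not reach this height (z outside [3.5, 10]); the sphere at (11.5, 12): section is a regular 32-gon, circumradius = √(r²−h²) = √(10²−5.32²) = 8.467 (area = (32/2)·8.467²·sin(360°/32) = 223.80 mm²); Merging all regions: only the r=10 sphere at (11.5, 12) is present, so the union is just that shape — area = 223.80 mm²; the sphere at (0.5, -3): section is a regular 32-gon, circumradius = √(r²−h²) = √(10²−1.82²) = 9.833 (area = (32/2)·9.833²·sin(360°/32) = 301.81 mm²); After the difference (first − rest): starting from the result so far (223.80 mm²), the r=10 sphere at (0.5, -3) misses the remaining region (no effect) — area = 223.80 mm². Checking containment: at z = 16.32 the cross-section extends beyond the z = 5.16 cross-section by about 18.11 mm².

part overhangs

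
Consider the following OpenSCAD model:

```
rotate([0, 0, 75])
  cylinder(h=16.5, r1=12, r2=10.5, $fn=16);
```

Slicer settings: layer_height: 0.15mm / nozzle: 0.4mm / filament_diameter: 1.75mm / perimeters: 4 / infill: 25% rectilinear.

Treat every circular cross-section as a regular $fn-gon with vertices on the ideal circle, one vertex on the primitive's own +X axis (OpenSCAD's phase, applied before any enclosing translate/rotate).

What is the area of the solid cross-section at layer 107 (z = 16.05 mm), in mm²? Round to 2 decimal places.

At z = 16.05 mm: the cone: at t=0.973 of its height the radius interpolates to r₁+(r₂−r₁)t = 10.541, giving a regular 16-gon of that circumradius (area = (16/2)·10.541²·sin(360°/16) = 340.16 mm²); (rotated 75° about Z; rotation is an isometry so areas/perimeters/island counts are preserved). Overall, the cross-section is a single solid region. Net area = 340.16 mm².

340.16 mm²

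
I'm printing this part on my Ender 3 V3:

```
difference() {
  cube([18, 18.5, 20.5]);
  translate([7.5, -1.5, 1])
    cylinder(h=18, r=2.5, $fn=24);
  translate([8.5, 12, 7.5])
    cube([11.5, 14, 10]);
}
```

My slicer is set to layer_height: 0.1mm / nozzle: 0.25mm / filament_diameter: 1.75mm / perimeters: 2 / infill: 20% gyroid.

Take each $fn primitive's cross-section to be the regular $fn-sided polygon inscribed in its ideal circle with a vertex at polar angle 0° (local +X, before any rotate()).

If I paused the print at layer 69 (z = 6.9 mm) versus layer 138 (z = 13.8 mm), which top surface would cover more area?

Layer 69 (z = 6.9): the cube (footprint 18×18.5) is included at this height (area 333.00 mm²); the cylinder at (7.5, -1.5): section is a regular 24-gon, circumradius r=2.5 (area = (24/2)·2.500²·sin(360°/24) = 19.41 mm²); the cube at (8.5, 12) is not intersected at this z (z outside [7.5, 17.5]); Subtracting the remaining from the first: starting from the 18×18.5 cube (333.00 mm²), the r=2.5 cylinder at (7.5, -1.5) partially overlaps it — only the 2.73 mm² overlap (of its 19.41 mm²) is removed, clipping the outline — area = 330.27 mm². So its area = 330.27 mm². Layer 138 (z = 13.8): the cube (footprint 18×18.5) is included at this height (area 333.00 mm²); the cylinder at (7.5, -1.5): section is a regular 24-gon, circumradius r=2.5 (area = (24/2)·2.500²·sin(360°/24) = 19.41 mm²); the cube at (8.5, 12) is present — its section is the full 11.5×14 rectangle (area 161.00 mm²); Taking the first minus the rest: starting from the 18×18.5 cube (333.00 mm²), the r=2.5 cylinder at (7.5, -1.5) partially overlaps it — only the 2.73 mm² overlap (of its 19.41 mm²) is removed, clipping the outline; the 11.5×14 cube at (8.5, 12) partially overlaps it — only the 61.75 mm² overlap (of its 161.00 mm²) is removed, clipping the outline — area = 268.52 mm². So its area = 268.52 mm². Layer 69 is larger (330.27 vs 268.52 mm²).

layer 69 (z = 6.9 mm)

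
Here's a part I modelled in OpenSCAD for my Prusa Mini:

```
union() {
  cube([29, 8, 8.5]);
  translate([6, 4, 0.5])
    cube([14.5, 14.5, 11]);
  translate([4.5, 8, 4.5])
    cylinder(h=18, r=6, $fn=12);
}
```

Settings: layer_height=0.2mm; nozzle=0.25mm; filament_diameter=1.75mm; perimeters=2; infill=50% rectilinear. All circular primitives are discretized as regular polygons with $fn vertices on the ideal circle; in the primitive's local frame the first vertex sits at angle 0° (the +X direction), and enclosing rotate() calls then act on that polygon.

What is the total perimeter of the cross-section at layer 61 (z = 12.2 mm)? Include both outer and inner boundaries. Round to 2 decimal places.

37.27 mm

At z = 12.2 mm: the cube does not reach this height (z outside [0, 8.5]); the cube at (6, 4) is absent (z outside [0.5, 11.5]); the r=6 cylinder at (4.5, 8) contributes a regular 12-gon of circumradius 6 (perimeter = 2·12·6.000·sin(180°/12) = 37.27 mm); Combining (union): only the r=6 cylinder at (4.5, 8) is present, so the union is just that shape — boundary = 37.27 mm. Overall, the cross-section is a single solid region. Total boundary length (outer) = 37.27 mm.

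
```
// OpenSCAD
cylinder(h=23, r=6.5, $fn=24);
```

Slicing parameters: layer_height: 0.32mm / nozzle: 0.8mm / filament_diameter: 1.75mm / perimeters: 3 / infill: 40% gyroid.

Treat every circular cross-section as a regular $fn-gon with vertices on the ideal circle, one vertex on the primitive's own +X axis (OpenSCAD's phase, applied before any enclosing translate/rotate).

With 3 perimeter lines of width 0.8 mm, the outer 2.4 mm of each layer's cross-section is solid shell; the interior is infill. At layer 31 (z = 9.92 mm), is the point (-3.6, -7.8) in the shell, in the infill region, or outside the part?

outside

At z = 9.92 mm: the cylinder: section is a regular 24-gon, circumradius r=6.5. Overall, the cross-section is a single solid region. The nearest boundary edge runs (-3.25, -5.63)→(-1.68, -6.28); distance from the point to it = 2.14 mm. The point is not inside any of the regions above, so it lies outside the cross-section (2.14 mm from the nearest boundary).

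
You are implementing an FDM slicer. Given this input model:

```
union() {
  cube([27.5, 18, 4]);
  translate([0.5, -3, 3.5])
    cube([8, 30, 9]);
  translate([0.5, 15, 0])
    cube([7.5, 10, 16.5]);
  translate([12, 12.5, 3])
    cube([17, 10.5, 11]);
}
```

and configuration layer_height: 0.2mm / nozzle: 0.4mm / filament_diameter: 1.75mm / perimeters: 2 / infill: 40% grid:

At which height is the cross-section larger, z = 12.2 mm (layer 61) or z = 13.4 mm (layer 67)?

layer 61 (z = 12.2 mm)

Layer 61 (z = 12.2): the cube is not intersected at this z (z outside [0, 4]); the cube at (0.5, -3) (footprint 8×30) is included at this height (area 240.00 mm²); the cube at (0.5, 15) (footprint 7.5×10) is included at this height (area 75.00 mm²); the 17×10.5 cube at (12, 12.5) contributes its full rectangle (area 178.50 mm²); Taking the union: the regions partially overlap — summed areas 493.50 mm² minus the doubly-counted overlap 75.00 mm² gives 418.50 mm² — area = 418.50 mm². So its area = 418.50 mm². Layer 67 (z = 13.4): the cube does not reach this height (z outside [0, 4]); the cube at (0.5, -3) is absent (z outside [3.5, 12.5]); the cube at (0.5, 15) (footprint 7.5×10) is included at this height (area 75.00 mm²); the cube at (12, 12.5) is present — its section is the full 17×10.5 rectangle (area 178.50 mm²); Merging all regions: the 2 present regions are separate (no shared area or edge), so areas and boundary lengths simply add and each stays a separate island — area = 253.50 mm². So its area = 253.50 mm². Layer 61 is larger (418.50 vs 253.50 mm²).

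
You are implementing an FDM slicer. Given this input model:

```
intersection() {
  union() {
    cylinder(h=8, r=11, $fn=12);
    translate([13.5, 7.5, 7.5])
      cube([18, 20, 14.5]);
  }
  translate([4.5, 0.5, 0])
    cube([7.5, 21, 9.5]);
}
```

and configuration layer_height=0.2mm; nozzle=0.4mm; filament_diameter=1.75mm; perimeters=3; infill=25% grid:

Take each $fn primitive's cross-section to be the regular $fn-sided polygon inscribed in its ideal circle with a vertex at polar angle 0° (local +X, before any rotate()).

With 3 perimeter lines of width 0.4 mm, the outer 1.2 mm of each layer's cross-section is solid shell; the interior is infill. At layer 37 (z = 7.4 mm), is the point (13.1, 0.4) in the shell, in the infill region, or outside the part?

outside

At z = 7.4 mm: the cylinder: section is a regular 12-gon, circumradius r=11; the cube at (13.5, 7.5) is not intersected at this z (z outside [7.5, 22]); Combining (union): only the r=11 cylinder is present, so the union is just that shape — 1 connected region; the cube at (4.5, 0.5) (footprint 7.5×21) is included at this height; Keeping only the common overlap: the 7.5×21 cube at (4.5, 0.5) partially overlaps the result so far; clipping to the common part keeps 40.75 mm² — 1 connected region. Overall, the cross-section is a single solid region. The nearest boundary edge runs (9.53, 5.50)→(10.87, 0.50); distance from the point to it = 2.24 mm. The point is not inside any of the regions above, so it lies outside the cross-section (2.24 mm from the nearest boundary).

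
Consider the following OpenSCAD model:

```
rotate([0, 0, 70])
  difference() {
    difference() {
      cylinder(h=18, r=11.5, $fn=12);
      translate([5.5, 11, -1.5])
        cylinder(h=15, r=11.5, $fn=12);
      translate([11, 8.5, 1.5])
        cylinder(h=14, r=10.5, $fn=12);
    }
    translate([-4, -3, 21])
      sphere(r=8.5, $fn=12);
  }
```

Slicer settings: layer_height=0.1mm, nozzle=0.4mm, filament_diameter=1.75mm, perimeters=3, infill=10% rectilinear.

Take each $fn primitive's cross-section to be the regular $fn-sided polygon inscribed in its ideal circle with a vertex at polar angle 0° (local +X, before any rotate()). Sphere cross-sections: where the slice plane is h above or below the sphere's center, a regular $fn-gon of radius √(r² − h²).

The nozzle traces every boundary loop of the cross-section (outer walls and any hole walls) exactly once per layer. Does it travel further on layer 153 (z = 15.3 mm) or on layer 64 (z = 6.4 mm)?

layer 153 (z = 15.3 mm)

Layer 153 (z = 15.3): the cylinder: section is a regular 12-gon, circumradius r=11.5 (perimeter = 2·12·11.500·sin(180°/12) = 71.43 mm); the cylinder at (5.5, 11) is not intersected at this z (z outside [-1.5, 13.5]); the cylinder at (11, 8.5): section is a regular 12-gon, circumradius r=10.5 (perimeter = 2·12·10.500·sin(180°/12) = 65.22 mm); Taking the first minus the rest: starting from the r=11.5 cylinder, the r=10.5 cylinder at (11, 8.5) partially overlaps it — only the 86.35 mm² overlap (of its 330.75 mm²) is removed, clipping the outline — boundary = 71.81 mm; the r=8.5 sphere at (-4, -3) slices to a regular 12-gon of circumradius 6.306 (√(r²−h²) with h=5.7 from center) (perimeter = 2·12·6.306·sin(180°/12) = 39.17 mm); Taking the first minus the rest: starting from that combined region, the r=8.5 sphere at (-4, -3) lies wholly inside it (removes its full 119.28 mm² and its 39.17 mm outline becomes a hole wall) — boundary (outer + 1 inner loop) = 110.98 mm; (rotated 70° about Z; rotation is an isometry so areas/perimeters/island counts are preserved). So its perimeter = 110.98 mm. Layer 64 (z = 6.4): the r=11.5 cylinder gives a regular 12-gon of circumradius 11.5 (constant along its height) (perimeter = 2·12·11.500·sin(180°/12) = 71.43 mm); the r=11.5 cylinder at (5.5, 11) contributes a regular 12-gon of circumradius 11.5 (perimeter = 2·12·11.500·sin(180°/12) = 71.43 mm); the cylinder at (11, 8.5): section is a regular 12-gon, circumradius r=10.5 (perimeter = 2·12·10.500·sin(180°/12) = 65.22 mm); After the difference (first − rest): starting from the r=11.5 cylinder, the r=11.5 cylinder at (5.5, 11) partially overlaps it — only the 134.54 mm² overlap (of its 396.75 mm²) is removed, clipping the outline; the r=10.5 cylinder at (11, 8.5) partially overlaps it — only the 9.07 mm² overlap (of its 330.75 mm²) is removed, clipping the outline — boundary = 68.09 mm; the sphere at (-4, -3) does not reach this height (|z−center|=14.600 > r=8.5); Taking the first minus the rest: none of the subtracted shapes is present at this height, so that combined region is unchanged — boundary = 68.09 mm; (whole slice rotated 70° about Z — lengths, areas and connectivity unchanged). So its perimeter = 68.09 mm. Layer 153 is larger (110.98 vs 68.09 mm).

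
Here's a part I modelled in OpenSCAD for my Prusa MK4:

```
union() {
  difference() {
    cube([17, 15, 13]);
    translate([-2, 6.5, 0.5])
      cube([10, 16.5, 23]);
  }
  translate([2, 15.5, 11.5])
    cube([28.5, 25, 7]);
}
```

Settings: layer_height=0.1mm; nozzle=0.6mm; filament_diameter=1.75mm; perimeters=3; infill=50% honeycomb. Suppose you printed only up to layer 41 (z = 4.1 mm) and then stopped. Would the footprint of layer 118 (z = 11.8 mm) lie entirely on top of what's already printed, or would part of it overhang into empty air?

part overhangs

Compare the two slices. At z = 4.1: the cube is present — its section is the full 17×15 rectangle (area 255.00 mm²); the 10×16.5 cube at (-2, 6.5) contributes its full rectangle (area 165.00 mm²); Subtracting the remaining from the first: starting from the 17×15 cube (255.00 mm²), the 10×16.5 cube at (-2, 6.5) partially overlaps it — only the 68.00 mm² overlap (of its 165.00 mm²) is removed, clipping the outline — area = 187.00 mm²; the cube at (2, 15.5) is absent (z outside [11.5, 18.5]); Merging all regions: only the result so far is present, so the union is just that shape — area = 187.00 mm². At z = 11.8: the cube (footprint 17×15) is included at this height (area 255.00 mm²); the cube at (-2, 6.5) is present — its section is the full 10×16.5 rectangle (area 165.00 mm²); Taking the first minus the rest: starting from the 17×15 cube (255.00 mm²), the 10×16.5 cube at (-2, 6.5) partially overlaps it — only the 68.00 mm² overlap (of its 165.00 mm²) is removed, clipping the outline — area = 187.00 mm²; the cube at (2, 15.5) is present — its section is the full 28.5×25 rectangle (area 712.50 mm²); Taking the union: the 2 present regions are separate (no shared area or edge), so areas and boundary lengths simply add and each stays a separate island — area = 899.50 mm². Checking containment: at z = 11.8 the cross-section extends beyond the z = 4.1 cross-section by about 712.50 mm².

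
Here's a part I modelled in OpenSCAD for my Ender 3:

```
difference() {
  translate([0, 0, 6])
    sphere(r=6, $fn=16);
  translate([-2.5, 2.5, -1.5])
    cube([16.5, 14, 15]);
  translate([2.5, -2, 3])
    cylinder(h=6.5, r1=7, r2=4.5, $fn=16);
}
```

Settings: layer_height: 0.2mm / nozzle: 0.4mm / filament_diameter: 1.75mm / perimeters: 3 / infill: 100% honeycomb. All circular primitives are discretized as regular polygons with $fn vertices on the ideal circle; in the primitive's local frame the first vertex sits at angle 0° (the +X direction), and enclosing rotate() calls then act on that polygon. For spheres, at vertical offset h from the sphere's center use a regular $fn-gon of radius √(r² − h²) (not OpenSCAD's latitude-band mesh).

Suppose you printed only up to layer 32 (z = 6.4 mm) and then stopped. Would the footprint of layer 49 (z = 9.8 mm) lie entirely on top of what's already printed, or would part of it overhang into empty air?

part overhangs

Compare the two slices. At z = 6.4: the r=6 sphere slices to a regular 16-gon of circumradius 5.987 (√(r²−h²) with h=0.4 from center) (area = (16/2)·5.987²·sin(360°/16) = 109.72 mm²); the cube at (-2.5, 2.5) is present — its section is the full 16.5×14 rectangle (area 231.00 mm²); the cone at (2.5, -2): at t=0.523 of its height the radius interpolates to r₁+(r₂−r₁)t = 5.692, giving a regular 16-gon of that circumradius (area = (16/2)·5.692²·sin(360°/16) = 99.20 mm²); Taking the first minus the rest: starting from the r=6 sphere (109.72 mm²), the 16.5×14 cube at (-2.5, 2.5) partially overlaps it — only the 21.18 mm² overlap (of its 231.00 mm²) is removed, clipping the outline; the cone at (2.5, -2) partially overlaps it — only the 62.86 mm² overlap (of its 99.20 mm²) is removed, clipping the outline — area = 25.68 mm². At z = 9.8: the r=6 sphere slices to a regular 16-gon of circumradius 4.643 (√(r²−h²) with h=3.8 from center) (area = (16/2)·4.643²·sin(360°/16) = 66.01 mm²); the cube at (-2.5, 2.5) is present — its section is the full 16.5×14 rectangle (area 231.00 mm²); the cone at (2.5, -2) does not reach this height (z outside [3, 9.5]); Taking the first minus the rest: starting from the r=6 sphere (66.01 mm²), the 16.5×14 cube at (-2.5, 2.5) partially overlaps it — only the 10.25 mm² overlap (of its 231.00 mm²) is removed, clipping the outline — area = 55.75 mm². Checking containment: at z = 9.8 the cross-section extends beyond the z = 6.4 cross-section by about 45.11 mm².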